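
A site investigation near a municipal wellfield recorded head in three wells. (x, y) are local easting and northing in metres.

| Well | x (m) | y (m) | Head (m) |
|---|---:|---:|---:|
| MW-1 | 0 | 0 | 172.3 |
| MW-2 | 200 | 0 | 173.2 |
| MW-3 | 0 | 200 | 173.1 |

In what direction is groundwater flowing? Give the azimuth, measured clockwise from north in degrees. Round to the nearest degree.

∂h/∂x = (173.2 − 172.3) / (200 − 0) = +0.004500
∂h/∂y = (173.1 − 172.3) / (200 − 0) = +0.004000
Flow direction (−∇h) has components (-0.004500 E, -0.004000 N).
Azimuth = atan2(E, N) = atan2(-0.004500, -0.004000) = 228.4° ≈ 228°.

228°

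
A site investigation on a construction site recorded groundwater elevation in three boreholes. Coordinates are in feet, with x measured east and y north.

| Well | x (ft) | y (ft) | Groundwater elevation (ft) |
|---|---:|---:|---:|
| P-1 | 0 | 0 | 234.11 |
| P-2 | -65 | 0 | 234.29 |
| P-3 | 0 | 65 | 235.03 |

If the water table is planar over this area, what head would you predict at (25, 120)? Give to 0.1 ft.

∂h/∂x = (234.29 − 234.11) / (-65 − 0) = -0.002769
∂h/∂y = (235.03 − 234.11) / (65 − 0) = +0.01415
h(25, 120) = 234.11 + (-0.002769)·(25) + (+0.01415)·(120) = 234.11 -0.069 +1.698 = 235.739 ft.

235.7 ft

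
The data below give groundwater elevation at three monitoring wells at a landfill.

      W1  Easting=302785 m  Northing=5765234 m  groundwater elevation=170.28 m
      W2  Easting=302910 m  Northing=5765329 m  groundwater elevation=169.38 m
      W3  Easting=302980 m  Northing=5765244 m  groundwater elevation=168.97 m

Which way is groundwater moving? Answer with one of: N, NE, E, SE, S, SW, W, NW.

E

Taking W1 as reference: W2−W1 = (125, 95, -0.90); W3−W1 = (195, 10, -1.31).
Determinant of the coordinate differences = 125·10 − 195·95 = -17275.
∂h/∂x = [(-0.90)·10 − (-1.31)·95] / -17275 = -0.006683
∂h/∂y = [125·(-1.31) − 195·(-0.90)] / -17275 = -0.0006802
Flow = −∇h = (+0.006683 east, +0.0006802 north), which points east.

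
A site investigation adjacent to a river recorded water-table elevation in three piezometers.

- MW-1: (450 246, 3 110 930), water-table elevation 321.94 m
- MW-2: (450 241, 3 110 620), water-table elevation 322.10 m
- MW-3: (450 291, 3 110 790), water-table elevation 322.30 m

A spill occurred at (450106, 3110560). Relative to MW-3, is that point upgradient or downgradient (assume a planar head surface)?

downgradient

With h = a·x + b·y + c and MW-1 as origin, the differences give:
  (-5)·a + (-310)·b = +0.16
  45·a + (-140)·b = +0.36
Eliminate b (×(-140) and ×(-310), subtract): 14650·a = 89.200 → a = ∂h/∂x = +0.006089
Back-substitute: b = ∂h/∂y = -0.0006143.
Head at (450106, 3110560) = 321.94 + (+0.006089)·(-140) + (-0.0006143)·(-370) = 321.31 m.
That is lower than the 322.30 m at MW-3, so the point is downgradient.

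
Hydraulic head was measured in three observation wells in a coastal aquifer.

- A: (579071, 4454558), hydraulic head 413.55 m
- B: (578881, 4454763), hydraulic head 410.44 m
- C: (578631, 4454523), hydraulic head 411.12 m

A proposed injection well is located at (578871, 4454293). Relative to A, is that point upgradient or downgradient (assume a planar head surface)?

upgradient

With h = a·x + b·y + c and A as origin, the differences give:
  (-190)·a + 205·b = -3.11
  (-440)·a + (-35)·b = -2.43
Eliminate b (×(-35) and ×205, subtract): 96850·a = 607.000 → a = ∂h/∂x = +0.006267
Back-substitute: b = ∂h/∂y = -0.009362.
Head at (578871, 4454293) = 413.55 + (+0.006267)·(-200) + (-0.009362)·(-265) = 414.78 m.
That is higher than the 413.55 m at A, so the point is upgradient.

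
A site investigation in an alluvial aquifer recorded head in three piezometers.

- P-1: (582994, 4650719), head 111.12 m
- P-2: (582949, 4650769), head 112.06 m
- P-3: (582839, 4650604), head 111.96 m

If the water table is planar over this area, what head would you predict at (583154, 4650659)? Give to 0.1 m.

108.8 m

Three-point gradient (reference P-1): Δ to P-2 = (-45, 50, +0.94), Δ to P-3 = (-155, -115, +0.84).
∂h/∂x = -0.01161, ∂h/∂y = +0.008348 (det = 12925).
h(583154, 4650659) = 111.12 + (-0.01161)·(160) + (+0.008348)·(-60) = 111.12 -1.858 -0.501 = 108.761 m.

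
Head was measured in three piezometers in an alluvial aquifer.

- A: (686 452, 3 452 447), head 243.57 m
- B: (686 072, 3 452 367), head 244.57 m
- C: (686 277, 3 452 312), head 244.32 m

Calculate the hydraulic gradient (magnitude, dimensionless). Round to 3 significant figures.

0.00357

With h = a·x + b·y + c and A as origin, the differences give:
  (-380)·a + (-80)·b = +1.00
  (-175)·a + (-135)·b = +0.75
Eliminate b (×(-135) and ×(-80), subtract): 37300·a = -75.000 → a = ∂h/∂x = -0.002011
Back-substitute: b = ∂h/∂y = -0.002949.
|∇h| = √(-0.002011² + -0.002949²) = 0.003569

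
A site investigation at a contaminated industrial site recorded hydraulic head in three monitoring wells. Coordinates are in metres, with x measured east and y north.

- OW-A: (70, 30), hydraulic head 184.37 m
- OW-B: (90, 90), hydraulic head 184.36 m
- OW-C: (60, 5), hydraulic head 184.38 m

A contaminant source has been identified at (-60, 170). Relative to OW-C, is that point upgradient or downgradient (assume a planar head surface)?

With h = a·x + b·y + c and OW-A as origin, the differences give:
  20·a + 60·b = -0.01
  (-10)·a + (-25)·b = +0.01
Eliminate b (×(-25) and ×60, subtract): 100·a = -0.350 → a = ∂h/∂x = -0.003500
Back-substitute: b = ∂h/∂y = +0.0010000.
Head at (-60, 170) = 184.37 + (-0.003500)·(-130) + (+0.0010000)·(140) = 184.96 m.
That is higher than the 184.38 m at OW-C, so the point is upgradient.

upgradient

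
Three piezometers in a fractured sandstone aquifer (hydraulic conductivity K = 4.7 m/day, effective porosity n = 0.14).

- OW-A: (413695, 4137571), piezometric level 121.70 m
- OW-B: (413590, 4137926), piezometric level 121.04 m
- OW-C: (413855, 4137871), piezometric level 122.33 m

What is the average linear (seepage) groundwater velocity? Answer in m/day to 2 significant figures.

With h = a·x + b·y + c and OW-A as origin, the differences give:
  (-105)·a + 355·b = -0.66
  160·a + 300·b = +0.63
Eliminate b (×300 and ×355, subtract): -88300·a = -421.650 → a = ∂h/∂x = +0.004775
Back-substitute: b = ∂h/∂y = -0.0004468.
|∇h| = √(0.004775² + -0.0004468²) = 0.004796
Seepage velocity v = K·i/n = 4.7 × 0.004796 / 0.14 = 0.161 m/day.

0.16 m/day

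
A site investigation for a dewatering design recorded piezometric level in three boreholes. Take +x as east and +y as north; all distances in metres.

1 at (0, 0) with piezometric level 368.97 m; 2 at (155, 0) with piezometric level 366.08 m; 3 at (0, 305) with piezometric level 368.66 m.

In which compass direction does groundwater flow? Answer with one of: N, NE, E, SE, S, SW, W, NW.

E

∂h/∂x = (366.08 − 368.97) / (155 − 0) = -0.01865
∂h/∂y = (368.66 − 368.97) / (305 − 0) = -0.001016
Flow = −∇h = (+0.01865 east, +0.001016 north), which points east.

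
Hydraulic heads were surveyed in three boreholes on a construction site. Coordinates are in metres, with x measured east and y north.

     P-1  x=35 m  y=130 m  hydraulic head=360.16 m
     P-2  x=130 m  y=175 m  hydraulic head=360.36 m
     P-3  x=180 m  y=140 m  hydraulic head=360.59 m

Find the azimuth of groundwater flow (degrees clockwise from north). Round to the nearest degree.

304°

Taking P-1 as reference: P-2−P-1 = (95, 45, +0.20); P-3−P-1 = (145, 10, +0.43).
Determinant of the coordinate differences = 95·10 − 145·45 = -5575.
∂h/∂x = [(+0.20)·10 − (+0.43)·45] / -5575 = +0.003112
∂h/∂y = [95·(+0.43) − 145·(+0.20)] / -5575 = -0.002126
Flow direction (−∇h) has components (-0.003112 E, +0.002126 N).
Azimuth = atan2(E, N) = atan2(-0.003112, +0.002126) = 304.3° ≈ 304°.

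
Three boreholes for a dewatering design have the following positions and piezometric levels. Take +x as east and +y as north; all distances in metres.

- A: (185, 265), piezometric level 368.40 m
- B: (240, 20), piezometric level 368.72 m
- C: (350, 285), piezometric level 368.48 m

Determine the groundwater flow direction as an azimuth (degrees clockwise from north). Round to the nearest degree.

Taking A as reference: B−A = (55, -245, +0.32); C−A = (165, 20, +0.08).
Solve a·Δx + b·Δy = Δh: det = 55·20 − 165·(-245) = 41525.
∂h/∂x = [(+0.32)·20 − (+0.08)·(-245)] / 41525 = +0.0006261
∂h/∂y = [55·(+0.08) − 165·(+0.32)] / 41525 = -0.001166
Flow direction (−∇h) has components (-0.0006261 E, +0.001166 N).
Azimuth = atan2(E, N) = atan2(-0.0006261, +0.001166) = 331.8° ≈ 332°.

332°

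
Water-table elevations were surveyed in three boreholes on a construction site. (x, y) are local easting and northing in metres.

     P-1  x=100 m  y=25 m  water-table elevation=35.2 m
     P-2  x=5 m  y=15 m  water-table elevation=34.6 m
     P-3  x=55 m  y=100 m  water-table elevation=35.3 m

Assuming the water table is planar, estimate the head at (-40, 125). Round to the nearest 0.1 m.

Three-point gradient (reference P-1): Δ to P-2 = (-95, -10, -0.6), Δ to P-3 = (-45, 75, +0.1).
∂h/∂x = +0.005809, ∂h/∂y = +0.004818 (det = -7575).
h(-40, 125) = 35.2 + (+0.005809)·(-140) + (+0.004818)·(100) = 35.2 -0.813 +0.482 = 34.869 m.

34.9 m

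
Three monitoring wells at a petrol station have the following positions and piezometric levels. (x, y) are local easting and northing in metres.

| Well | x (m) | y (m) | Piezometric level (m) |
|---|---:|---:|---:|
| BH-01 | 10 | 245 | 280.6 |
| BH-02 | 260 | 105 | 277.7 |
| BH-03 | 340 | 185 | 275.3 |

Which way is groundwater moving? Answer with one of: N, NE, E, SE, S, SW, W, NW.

With h = a·x + b·y + c and BH-01 as origin, the differences give:
  250·a + (-140)·b = -2.9
  330·a + (-60)·b = -5.3
Eliminate b (×(-60) and ×(-140), subtract): 31200·a = -568.00 → a = ∂h/∂x = -0.01821
Back-substitute: b = ∂h/∂y = -0.01179.
Flow = −∇h = (+0.01821 east, +0.01179 north), which points northeast.

NE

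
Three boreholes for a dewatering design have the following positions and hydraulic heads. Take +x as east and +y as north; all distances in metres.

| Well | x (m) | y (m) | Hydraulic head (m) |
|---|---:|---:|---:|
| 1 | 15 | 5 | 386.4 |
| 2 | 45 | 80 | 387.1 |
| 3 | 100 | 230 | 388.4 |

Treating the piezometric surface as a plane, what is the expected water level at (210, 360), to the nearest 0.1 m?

390.8 m

Three-point gradient (reference 1): Δ to 2 = (30, 75, +0.7), Δ to 3 = (85, 225, +2.0).
∂h/∂x = +0.02000, ∂h/∂y = +0.001333 (det = 375).
h(210, 360) = 386.4 + (+0.02000)·(195) + (+0.001333)·(355) = 386.4 +3.900 +0.473 = 390.773 m.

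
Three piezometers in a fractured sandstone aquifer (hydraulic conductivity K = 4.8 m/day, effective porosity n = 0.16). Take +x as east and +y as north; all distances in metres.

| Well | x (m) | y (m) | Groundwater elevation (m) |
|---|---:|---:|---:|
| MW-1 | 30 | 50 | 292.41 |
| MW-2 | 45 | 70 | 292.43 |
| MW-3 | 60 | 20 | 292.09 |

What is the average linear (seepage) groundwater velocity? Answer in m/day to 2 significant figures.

With h = a·x + b·y + c and MW-1 as origin, the differences give:
  15·a + 20·b = +0.02
  30·a + (-30)·b = -0.32
Eliminate b (×(-30) and ×20, subtract): -1050·a = 5.800 → a = ∂h/∂x = -0.005524
Back-substitute: b = ∂h/∂y = +0.005143.
|∇h| = √(-0.005524² + 0.005143²) = 0.007548
Seepage velocity v = K·i/n = 4.8 × 0.007548 / 0.16 = 0.2264 m/day.

0.23 m/day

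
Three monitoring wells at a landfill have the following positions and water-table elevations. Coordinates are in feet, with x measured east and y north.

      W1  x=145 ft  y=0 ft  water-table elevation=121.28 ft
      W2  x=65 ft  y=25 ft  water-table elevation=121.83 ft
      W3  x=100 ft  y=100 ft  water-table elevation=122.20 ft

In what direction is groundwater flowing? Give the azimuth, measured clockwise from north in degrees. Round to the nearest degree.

147°

Taking W1 as reference: W2−W1 = (-80, 25, +0.55); W3−W1 = (-45, 100, +0.92).
Solve a·Δx + b·Δy = Δh: det = (-80)·100 − (-45)·25 = -6875.
∂h/∂x = [(+0.55)·100 − (+0.92)·25] / -6875 = -0.004655
∂h/∂y = [(-80)·(+0.92) − (-45)·(+0.55)] / -6875 = +0.007105
Flow direction (−∇h) has components (+0.004655 E, -0.007105 N).
Azimuth = atan2(E, N) = atan2(+0.004655, -0.007105) = 146.8° ≈ 147°.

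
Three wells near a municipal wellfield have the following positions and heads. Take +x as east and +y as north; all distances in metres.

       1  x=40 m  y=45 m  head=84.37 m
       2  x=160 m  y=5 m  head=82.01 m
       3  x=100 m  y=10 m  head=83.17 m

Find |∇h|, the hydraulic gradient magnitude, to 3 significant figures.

Taking 1 as reference: 2−1 = (120, -40, -2.36); 3−1 = (60, -35, -1.20).
Solve a·Δx + b·Δy = Δh: det = 120·(-35) − 60·(-40) = -1800.
∂h/∂x = [(-2.36)·(-35) − (-1.20)·(-40)] / -1800 = -0.01922
∂h/∂y = [120·(-1.20) − 60·(-2.36)] / -1800 = +0.001333
|∇h| = √(-0.01922² + 0.001333²) = 0.01927

0.0193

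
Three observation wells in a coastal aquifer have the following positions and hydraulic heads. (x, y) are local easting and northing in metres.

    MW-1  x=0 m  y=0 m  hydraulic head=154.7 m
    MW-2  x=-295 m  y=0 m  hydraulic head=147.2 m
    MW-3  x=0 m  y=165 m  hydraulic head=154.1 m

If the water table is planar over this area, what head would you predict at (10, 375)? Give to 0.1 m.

∂h/∂x = (147.2 − 154.7) / (-295 − 0) = +0.02542
∂h/∂y = (154.1 − 154.7) / (165 − 0) = -0.003636
h(10, 375) = 154.7 + (+0.02542)·(10) + (-0.003636)·(375) = 154.7 +0.254 -1.364 = 153.591 m.

153.6 m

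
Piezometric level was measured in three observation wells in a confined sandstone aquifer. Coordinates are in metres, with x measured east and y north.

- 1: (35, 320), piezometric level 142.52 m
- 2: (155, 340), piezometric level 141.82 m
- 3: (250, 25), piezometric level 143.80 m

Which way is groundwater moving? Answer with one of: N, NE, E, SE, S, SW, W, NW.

Taking 1 as reference: 2−1 = (120, 20, -0.70); 3−1 = (215, -295, +1.28).
Solve a·Δx + b·Δy = Δh: det = 120·(-295) − 215·20 = -39700.
∂h/∂x = [(-0.70)·(-295) − (+1.28)·20] / -39700 = -0.004557
∂h/∂y = [120·(+1.28) − 215·(-0.70)] / -39700 = -0.007660
Flow = −∇h = (+0.004557 east, +0.007660 north), which points northeast.

NE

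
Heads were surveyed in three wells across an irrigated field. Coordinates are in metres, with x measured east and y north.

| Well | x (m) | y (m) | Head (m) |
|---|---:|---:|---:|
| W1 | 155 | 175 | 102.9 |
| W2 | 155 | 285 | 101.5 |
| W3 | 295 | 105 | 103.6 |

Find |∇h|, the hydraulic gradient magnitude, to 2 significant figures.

0.013

Differences from W1: to W2 (Δx, Δy, Δh) = (0, 110, -1.4); to W3 = (140, -70, +0.7).
Determinant of the coordinate differences = 0·(-70) − 140·110 = -15400.
∂h/∂x = [(-1.4)·(-70) − (+0.7)·110] / -15400 = -0.001364
∂h/∂y = [0·(+0.7) − 140·(-1.4)] / -15400 = -0.01273
|∇h| = √(-0.001364² + -0.01273²) = 0.0128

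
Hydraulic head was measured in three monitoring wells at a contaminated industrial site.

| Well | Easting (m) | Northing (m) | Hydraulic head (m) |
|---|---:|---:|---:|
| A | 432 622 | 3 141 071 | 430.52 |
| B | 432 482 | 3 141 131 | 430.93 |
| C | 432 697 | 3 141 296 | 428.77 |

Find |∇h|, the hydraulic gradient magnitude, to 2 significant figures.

0.0081

Taking A as reference: B−A = (-140, 60, +0.41); C−A = (75, 225, -1.75).
Determinant of the coordinate differences = (-140)·225 − 75·60 = -36000.
∂h/∂x = [(+0.41)·225 − (-1.75)·60] / -36000 = -0.005479
∂h/∂y = [(-140)·(-1.75) − 75·(+0.41)] / -36000 = -0.005951
|∇h| = √(-0.005479² + -0.005951²) = 0.008089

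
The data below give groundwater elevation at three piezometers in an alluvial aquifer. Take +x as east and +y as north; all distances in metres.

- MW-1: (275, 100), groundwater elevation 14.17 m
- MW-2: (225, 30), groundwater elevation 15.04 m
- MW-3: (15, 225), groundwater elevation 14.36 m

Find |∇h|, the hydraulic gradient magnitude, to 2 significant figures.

0.010

With h = a·x + b·y + c and MW-1 as origin, the differences give:
  (-50)·a + (-70)·b = +0.87
  (-260)·a + 125·b = +0.19
Eliminate b (×125 and ×(-70), subtract): -24450·a = 122.050 → a = ∂h/∂x = -0.004992
Back-substitute: b = ∂h/∂y = -0.008863.
|∇h| = √(-0.004992² + -0.008863²) = 0.01017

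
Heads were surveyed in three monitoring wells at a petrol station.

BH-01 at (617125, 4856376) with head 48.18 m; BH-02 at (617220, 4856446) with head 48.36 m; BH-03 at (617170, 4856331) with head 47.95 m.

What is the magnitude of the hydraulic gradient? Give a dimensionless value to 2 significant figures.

0.0042

Differences from BH-01: to BH-02 (Δx, Δy, Δh) = (95, 70, +0.18); to BH-03 = (45, -45, -0.23).
Determinant of the coordinate differences = 95·(-45) − 45·70 = -7425.
∂h/∂x = [(+0.18)·(-45) − (-0.23)·70] / -7425 = -0.001077
∂h/∂y = [95·(-0.23) − 45·(+0.18)] / -7425 = +0.004034
|∇h| = √(-0.001077² + 0.004034²) = 0.004175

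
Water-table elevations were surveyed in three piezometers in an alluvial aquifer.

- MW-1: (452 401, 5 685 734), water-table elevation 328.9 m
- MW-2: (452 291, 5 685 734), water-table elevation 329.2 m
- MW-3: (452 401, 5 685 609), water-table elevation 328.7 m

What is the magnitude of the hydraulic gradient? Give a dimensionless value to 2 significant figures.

0.0032

∂h/∂x = (329.2 − 328.9) / (452291 − 452401) = -0.002727
∂h/∂y = (328.7 − 328.9) / (5685609 − 5685734) = +0.001600
|∇h| = √(-0.002727² + 0.001600²) = 0.003162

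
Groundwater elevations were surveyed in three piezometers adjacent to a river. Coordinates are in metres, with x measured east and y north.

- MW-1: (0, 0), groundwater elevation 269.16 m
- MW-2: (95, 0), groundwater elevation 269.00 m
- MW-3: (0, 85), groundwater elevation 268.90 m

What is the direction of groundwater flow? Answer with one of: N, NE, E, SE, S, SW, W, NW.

NE

∂h/∂x = (269.00 − 269.16) / (95 − 0) = -0.001684
∂h/∂y = (268.90 − 269.16) / (85 − 0) = -0.003059
Flow = −∇h = (+0.001684 east, +0.003059 north), which points northeast.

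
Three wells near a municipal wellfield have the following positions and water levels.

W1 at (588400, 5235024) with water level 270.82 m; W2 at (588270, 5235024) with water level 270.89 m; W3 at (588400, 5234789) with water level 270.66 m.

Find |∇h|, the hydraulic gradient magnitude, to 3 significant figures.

0.000868

∂h/∂x = (270.89 − 270.82) / (588270 − 588400) = -0.0005385
∂h/∂y = (270.66 − 270.82) / (5234789 − 5235024) = +0.0006809
|∇h| = √(-0.0005385² + 0.0006809²) = 0.0008681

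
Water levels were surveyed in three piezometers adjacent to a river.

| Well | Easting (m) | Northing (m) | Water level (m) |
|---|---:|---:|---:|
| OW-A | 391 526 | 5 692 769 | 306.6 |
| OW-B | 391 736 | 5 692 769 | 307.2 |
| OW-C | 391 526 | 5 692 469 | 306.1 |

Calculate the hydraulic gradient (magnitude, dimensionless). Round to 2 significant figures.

∂h/∂x = (307.2 − 306.6) / (391736 − 391526) = +0.002857
∂h/∂y = (306.1 − 306.6) / (5692469 − 5692769) = +0.001667
|∇h| = √(0.002857² + 0.001667²) = 0.003308

0.0033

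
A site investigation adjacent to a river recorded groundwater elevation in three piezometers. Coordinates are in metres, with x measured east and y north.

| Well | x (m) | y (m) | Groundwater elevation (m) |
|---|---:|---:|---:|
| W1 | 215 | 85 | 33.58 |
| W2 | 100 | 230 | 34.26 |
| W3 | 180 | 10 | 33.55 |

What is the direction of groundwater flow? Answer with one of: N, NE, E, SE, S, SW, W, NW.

Taking W1 as reference: W2−W1 = (-115, 145, +0.68); W3−W1 = (-35, -75, -0.03).
Solve a·Δx + b·Δy = Δh: det = (-115)·(-75) − (-35)·145 = 13700.
∂h/∂x = [(+0.68)·(-75) − (-0.03)·145] / 13700 = -0.003405
∂h/∂y = [(-115)·(-0.03) − (-35)·(+0.68)] / 13700 = +0.001989
Flow = −∇h = (+0.003405 east, -0.001989 north), which points southeast.

SE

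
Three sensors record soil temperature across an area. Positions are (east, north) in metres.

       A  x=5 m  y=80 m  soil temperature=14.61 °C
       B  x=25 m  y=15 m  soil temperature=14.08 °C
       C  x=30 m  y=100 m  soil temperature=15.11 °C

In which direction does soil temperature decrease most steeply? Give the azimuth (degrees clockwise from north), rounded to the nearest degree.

223°

With T = a·x + b·y + c and A as origin, the differences give:
  20·a + (-65)·b = -0.53
  25·a + 20·b = +0.50
Eliminate b (×20 and ×(-65), subtract): 2025·a = 21.900 → a = ∂T/∂x = +0.01081
Back-substitute: b = ∂T/∂y = +0.01148.
Steepest decrease is along −∇f: components (-0.01081 E, -0.01148 N).
Azimuth = atan2(-0.01081, -0.01148) = 223.3° ≈ 223°.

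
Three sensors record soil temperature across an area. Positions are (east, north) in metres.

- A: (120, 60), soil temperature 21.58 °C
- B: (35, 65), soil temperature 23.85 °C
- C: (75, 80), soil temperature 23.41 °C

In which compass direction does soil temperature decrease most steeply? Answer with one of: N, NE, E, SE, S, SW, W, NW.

Differences from A: to B (Δx, Δy, Δh) = (-85, 5, +2.27); to C = (-45, 20, +1.83).
Solve a·Δx + b·Δy = ΔT: det = (-85)·20 − (-45)·5 = -1475.
∂T/∂x = [(+2.27)·20 − (+1.83)·5] / -1475 = -0.02458
∂T/∂y = [(-85)·(+1.83) − (-45)·(+2.27)] / -1475 = +0.03620
Steepest decrease is along −∇f = (+0.02458 E, -0.03620 N) → southeast.

SE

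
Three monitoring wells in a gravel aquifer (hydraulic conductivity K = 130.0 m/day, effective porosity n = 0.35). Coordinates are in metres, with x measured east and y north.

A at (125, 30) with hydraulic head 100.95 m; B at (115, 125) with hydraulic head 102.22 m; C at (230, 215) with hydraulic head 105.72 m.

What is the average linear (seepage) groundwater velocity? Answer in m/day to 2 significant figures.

8.9 m/day

Differences from A: to B (Δx, Δy, Δh) = (-10, 95, +1.27); to C = (105, 185, +4.77).
Determinant of the coordinate differences = (-10)·185 − 105·95 = -11825.
∂h/∂x = [(+1.27)·185 − (+4.77)·95] / -11825 = +0.01845
∂h/∂y = [(-10)·(+4.77) − 105·(+1.27)] / -11825 = +0.01531
|∇h| = √(0.01845² + 0.01531²) = 0.02397
Seepage velocity v = K·i/n = 130.0 × 0.02397 / 0.35 = 8.903 m/day.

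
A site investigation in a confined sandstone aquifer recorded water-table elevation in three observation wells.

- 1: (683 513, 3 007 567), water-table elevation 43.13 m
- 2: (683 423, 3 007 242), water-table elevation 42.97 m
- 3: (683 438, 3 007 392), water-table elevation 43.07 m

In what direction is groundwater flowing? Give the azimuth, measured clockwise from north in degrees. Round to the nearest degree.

128°

With h = a·x + b·y + c and 1 as origin, the differences give:
  (-90)·a + (-325)·b = -0.16
  (-75)·a + (-175)·b = -0.06
Eliminate b (×(-175) and ×(-325), subtract): -8625·a = 8.500 → a = ∂h/∂x = -0.0009855
Back-substitute: b = ∂h/∂y = +0.0007652.
Flow direction (−∇h) has components (+0.0009855 E, -0.0007652 N).
Azimuth = atan2(E, N) = atan2(+0.0009855, -0.0007652) = 127.8° ≈ 128°.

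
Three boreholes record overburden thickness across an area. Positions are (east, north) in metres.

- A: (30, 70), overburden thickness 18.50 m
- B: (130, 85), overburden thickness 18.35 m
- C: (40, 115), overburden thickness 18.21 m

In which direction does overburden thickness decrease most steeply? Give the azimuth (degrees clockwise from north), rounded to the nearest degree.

Taking A as reference: B−A = (100, 15, -0.15); C−A = (10, 45, -0.29).
Solve a·Δx + b·Δy = Δd: det = 100·45 − 10·15 = 4350.
∂d/∂x = [(-0.15)·45 − (-0.29)·15] / 4350 = -0.0005517
∂d/∂y = [100·(-0.29) − 10·(-0.15)] / 4350 = -0.006322
Steepest decrease is along −∇f: components (+0.0005517 E, +0.006322 N).
Azimuth = atan2(+0.0005517, +0.006322) = 5.0° ≈ 005°.

005°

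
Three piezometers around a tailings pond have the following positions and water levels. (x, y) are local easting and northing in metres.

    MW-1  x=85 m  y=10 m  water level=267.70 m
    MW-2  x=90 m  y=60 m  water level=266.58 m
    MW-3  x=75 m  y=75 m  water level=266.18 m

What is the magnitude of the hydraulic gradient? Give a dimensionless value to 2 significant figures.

0.023

Taking MW-1 as reference: MW-2−MW-1 = (5, 50, -1.12); MW-3−MW-1 = (-10, 65, -1.52).
Solve a·Δx + b·Δy = Δh: det = 5·65 − (-10)·50 = 825.
∂h/∂x = [(-1.12)·65 − (-1.52)·50] / 825 = +0.003879
∂h/∂y = [5·(-1.52) − (-10)·(-1.12)] / 825 = -0.02279
|∇h| = √(0.003879² + -0.02279²) = 0.02312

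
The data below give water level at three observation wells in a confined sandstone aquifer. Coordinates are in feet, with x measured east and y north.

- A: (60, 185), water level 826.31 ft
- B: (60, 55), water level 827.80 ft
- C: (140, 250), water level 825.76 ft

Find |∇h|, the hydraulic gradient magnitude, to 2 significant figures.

Differences from A: to B (Δx, Δy, Δh) = (0, -130, +1.49); to C = (80, 65, -0.55).
Solve a·Δx + b·Δy = Δh: det = 0·65 − 80·(-130) = 10400.
∂h/∂x = [(+1.49)·65 − (-0.55)·(-130)] / 10400 = +0.002438
∂h/∂y = [0·(-0.55) − 80·(+1.49)] / 10400 = -0.01146
|∇h| = √(0.002438² + -0.01146²) = 0.01172

0.012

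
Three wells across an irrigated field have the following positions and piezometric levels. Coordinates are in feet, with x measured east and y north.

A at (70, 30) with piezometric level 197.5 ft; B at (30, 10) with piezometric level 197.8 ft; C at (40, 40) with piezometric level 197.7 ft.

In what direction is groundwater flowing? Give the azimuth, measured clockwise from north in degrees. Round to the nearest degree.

With h = a·x + b·y + c and A as origin, the differences give:
  (-40)·a + (-20)·b = +0.3
  (-30)·a + 10·b = +0.2
Eliminate b (×10 and ×(-20), subtract): -1000·a = 7.00 → a = ∂h/∂x = -0.007000
Back-substitute: b = ∂h/∂y = -0.001000.
Flow direction (−∇h) has components (+0.007000 E, +0.001000 N).
Azimuth = atan2(E, N) = atan2(+0.007000, +0.001000) = 81.9° ≈ 082°.

082°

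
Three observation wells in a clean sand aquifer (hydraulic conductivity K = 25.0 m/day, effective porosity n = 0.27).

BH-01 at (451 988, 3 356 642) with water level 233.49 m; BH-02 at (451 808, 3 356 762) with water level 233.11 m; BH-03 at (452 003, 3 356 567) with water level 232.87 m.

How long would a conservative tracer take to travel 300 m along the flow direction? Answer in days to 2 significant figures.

240 days

Differences from BH-01: to BH-02 (Δx, Δy, Δh) = (-180, 120, -0.38); to BH-03 = (15, -75, -0.62).
Determinant of the coordinate differences = (-180)·(-75) − 15·120 = 11700.
∂h/∂x = [(-0.38)·(-75) − (-0.62)·120] / 11700 = +0.008795
∂h/∂y = [(-180)·(-0.62) − 15·(-0.38)] / 11700 = +0.01003
|∇h| = √(0.008795² + 0.01003²) = 0.01334
Seepage velocity v = K·i/n = 25.0 × 0.01334 / 0.27 = 1.235 m/day.
t = 300 / 1.235 = 242.9 days.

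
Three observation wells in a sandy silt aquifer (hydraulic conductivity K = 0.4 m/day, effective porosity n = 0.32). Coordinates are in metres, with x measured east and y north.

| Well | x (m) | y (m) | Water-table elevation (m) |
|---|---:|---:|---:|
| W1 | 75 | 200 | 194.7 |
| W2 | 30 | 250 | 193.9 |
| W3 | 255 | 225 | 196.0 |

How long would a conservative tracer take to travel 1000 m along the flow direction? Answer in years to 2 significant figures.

With h = a·x + b·y + c and W1 as origin, the differences give:
  (-45)·a + 50·b = -0.8
  180·a + 25·b = +1.3
Eliminate b (×25 and ×50, subtract): -10125·a = -85.00 → a = ∂h/∂x = +0.008395
Back-substitute: b = ∂h/∂y = -0.008444.
|∇h| = √(0.008395² + -0.008444²) = 0.01191
Seepage velocity v = K·i/n = 0.4 × 0.01191 / 0.32 = 0.01489 m/day.
t = 1000 / 0.01489 = 6.716e+04 days = 184 years.

180 years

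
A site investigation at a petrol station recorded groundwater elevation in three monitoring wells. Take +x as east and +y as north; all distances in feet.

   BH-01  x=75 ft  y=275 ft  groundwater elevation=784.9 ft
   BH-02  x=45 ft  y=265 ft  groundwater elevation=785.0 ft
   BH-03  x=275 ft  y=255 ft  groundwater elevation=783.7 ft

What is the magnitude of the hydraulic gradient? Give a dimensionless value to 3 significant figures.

0.00818

Three-point gradient (reference BH-01): Δ to BH-02 = (-30, -10, +0.1), Δ to BH-03 = (200, -20, -1.2).
∂h/∂x = -0.005385, ∂h/∂y = +0.006154 (det = 2600).
|∇h| = √(-0.005385² + 0.006154²) = 0.008177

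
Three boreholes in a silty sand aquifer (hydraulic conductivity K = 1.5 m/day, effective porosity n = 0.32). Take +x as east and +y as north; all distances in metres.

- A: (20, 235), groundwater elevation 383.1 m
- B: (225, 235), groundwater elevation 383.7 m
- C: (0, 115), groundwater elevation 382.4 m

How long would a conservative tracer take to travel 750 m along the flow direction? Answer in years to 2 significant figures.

72 years

Differences from A: to B (Δx, Δy, Δh) = (205, 0, +0.6); to C = (-20, -120, -0.7).
Solve a·Δx + b·Δy = Δh: det = 205·(-120) − (-20)·0 = -24600.
∂h/∂x = [(+0.6)·(-120) − (-0.7)·0] / -24600 = +0.002927
∂h/∂y = [205·(-0.7) − (-20)·(+0.6)] / -24600 = +0.005346
|∇h| = √(0.002927² + 0.005346²) = 0.006095
Seepage velocity v = K·i/n = 1.5 × 0.006095 / 0.32 = 0.02857 m/day.
t = 750 / 0.02857 = 2.625e+04 days = 71.9 years.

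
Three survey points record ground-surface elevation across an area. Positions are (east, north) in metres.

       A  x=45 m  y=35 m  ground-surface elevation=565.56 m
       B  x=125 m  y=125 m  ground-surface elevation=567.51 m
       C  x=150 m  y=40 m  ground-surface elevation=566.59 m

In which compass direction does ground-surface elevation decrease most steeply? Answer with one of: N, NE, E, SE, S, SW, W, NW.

SW

With z = a·x + b·y + c and A as origin, the differences give:
  80·a + 90·b = +1.95
  105·a + 5·b = +1.03
Eliminate b (×5 and ×90, subtract): -9050·a = -82.950 → a = ∂z/∂x = +0.009166
Back-substitute: b = ∂z/∂y = +0.01352.
Steepest decrease is along −∇f = (-0.009166 E, -0.01352 N) → southwest.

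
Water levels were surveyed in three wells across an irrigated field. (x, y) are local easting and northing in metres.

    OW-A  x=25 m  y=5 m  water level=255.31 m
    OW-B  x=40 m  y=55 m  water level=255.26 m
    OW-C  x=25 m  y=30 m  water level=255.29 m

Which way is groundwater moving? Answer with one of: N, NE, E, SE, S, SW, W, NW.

Differences from OW-A: to OW-B (Δx, Δy, Δh) = (15, 50, -0.05); to OW-C = (0, 25, -0.02).
Determinant of the coordinate differences = 15·25 − 0·50 = 375.
∂h/∂x = [(-0.05)·25 − (-0.02)·50] / 375 = -0.0006667
∂h/∂y = [15·(-0.02) − 0·(-0.05)] / 375 = -0.0008000
Flow = −∇h = (+0.0006667 east, +0.0008000 north), which points northeast.

NE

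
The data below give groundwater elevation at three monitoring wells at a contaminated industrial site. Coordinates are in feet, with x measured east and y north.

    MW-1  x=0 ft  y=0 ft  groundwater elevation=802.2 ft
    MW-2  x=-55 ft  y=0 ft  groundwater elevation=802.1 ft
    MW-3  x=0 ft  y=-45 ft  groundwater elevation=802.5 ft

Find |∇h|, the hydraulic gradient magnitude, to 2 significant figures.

∂h/∂x = (802.1 − 802.2) / (-55 − 0) = +0.001818
∂h/∂y = (802.5 − 802.2) / (-45 − 0) = -0.006667
|∇h| = √(0.001818² + -0.006667²) = 0.00691

0.0069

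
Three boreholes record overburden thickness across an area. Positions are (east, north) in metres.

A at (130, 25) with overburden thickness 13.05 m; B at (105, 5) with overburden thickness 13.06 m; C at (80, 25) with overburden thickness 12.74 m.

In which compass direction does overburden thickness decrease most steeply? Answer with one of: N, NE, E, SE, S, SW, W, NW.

Differences from A: to B (Δx, Δy, Δh) = (-25, -20, +0.01); to C = (-50, 0, -0.31).
Determinant of the coordinate differences = (-25)·0 − (-50)·(-20) = -1000.
∂d/∂x = [(+0.01)·0 − (-0.31)·(-20)] / -1000 = +0.006200
∂d/∂y = [(-25)·(-0.31) − (-50)·(+0.01)] / -1000 = -0.008250
Steepest decrease is along −∇f = (-0.006200 E, +0.008250 N) → northwest.

NW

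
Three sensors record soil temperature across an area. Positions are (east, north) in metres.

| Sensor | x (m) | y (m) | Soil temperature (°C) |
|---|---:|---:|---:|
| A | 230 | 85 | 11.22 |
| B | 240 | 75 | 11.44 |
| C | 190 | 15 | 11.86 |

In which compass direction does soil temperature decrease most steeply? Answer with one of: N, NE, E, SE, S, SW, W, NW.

Differences from A: to B (Δx, Δy, Δh) = (10, -10, +0.22); to C = (-40, -70, +0.64).
Determinant of the coordinate differences = 10·(-70) − (-40)·(-10) = -1100.
∂T/∂x = [(+0.22)·(-70) − (+0.64)·(-10)] / -1100 = +0.008182
∂T/∂y = [10·(+0.64) − (-40)·(+0.22)] / -1100 = -0.01382
Steepest decrease is along −∇f = (-0.008182 E, +0.01382 N) → northwest.

NW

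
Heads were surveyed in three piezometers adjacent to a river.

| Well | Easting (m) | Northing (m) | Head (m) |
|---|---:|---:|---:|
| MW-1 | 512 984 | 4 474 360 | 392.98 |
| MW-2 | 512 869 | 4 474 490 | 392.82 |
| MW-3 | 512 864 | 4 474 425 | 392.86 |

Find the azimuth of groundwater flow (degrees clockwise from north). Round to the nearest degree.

Differences from MW-1: to MW-2 (Δx, Δy, Δh) = (-115, 130, -0.16); to MW-3 = (-120, 65, -0.12).
Determinant of the coordinate differences = (-115)·65 − (-120)·130 = 8125.
∂h/∂x = [(-0.16)·65 − (-0.12)·130] / 8125 = +0.0006400
∂h/∂y = [(-115)·(-0.12) − (-120)·(-0.16)] / 8125 = -0.0006646
Flow direction (−∇h) has components (-0.0006400 E, +0.0006646 N).
Azimuth = atan2(E, N) = atan2(-0.0006400, +0.0006646) = 316.1° ≈ 316°.

316°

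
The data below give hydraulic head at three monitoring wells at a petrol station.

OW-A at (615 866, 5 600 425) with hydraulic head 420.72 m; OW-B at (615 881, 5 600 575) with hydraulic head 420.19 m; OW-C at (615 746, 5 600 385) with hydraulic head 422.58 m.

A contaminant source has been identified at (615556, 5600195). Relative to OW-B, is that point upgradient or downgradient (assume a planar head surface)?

upgradient

Taking OW-A as reference: OW-B−OW-A = (15, 150, -0.53); OW-C−OW-A = (-120, -40, +1.86).
Determinant of the coordinate differences = 15·(-40) − (-120)·150 = 17400.
∂h/∂x = [(-0.53)·(-40) − (+1.86)·150] / 17400 = -0.01482
∂h/∂y = [15·(+1.86) − (-120)·(-0.53)] / 17400 = -0.002052
Head at (615556, 5600195) = 420.72 + (-0.01482)·(-310) + (-0.002052)·(-230) = 425.78 m.
That is higher than the 420.19 m at OW-B, so the point is upgradient.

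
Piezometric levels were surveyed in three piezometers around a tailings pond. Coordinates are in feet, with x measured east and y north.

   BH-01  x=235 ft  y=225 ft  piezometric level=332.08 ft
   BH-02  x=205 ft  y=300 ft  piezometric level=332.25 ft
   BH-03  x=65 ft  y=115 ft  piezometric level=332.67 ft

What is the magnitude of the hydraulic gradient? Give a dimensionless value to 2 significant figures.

0.0040

Differences from BH-01: to BH-02 (Δx, Δy, Δh) = (-30, 75, +0.17); to BH-03 = (-170, -110, +0.59).
Solve a·Δx + b·Δy = Δh: det = (-30)·(-110) − (-170)·75 = 16050.
∂h/∂x = [(+0.17)·(-110) − (+0.59)·75] / 16050 = -0.003922
∂h/∂y = [(-30)·(+0.59) − (-170)·(+0.17)] / 16050 = +0.0006978
|∇h| = √(-0.003922² + 0.0006978²) = 0.003984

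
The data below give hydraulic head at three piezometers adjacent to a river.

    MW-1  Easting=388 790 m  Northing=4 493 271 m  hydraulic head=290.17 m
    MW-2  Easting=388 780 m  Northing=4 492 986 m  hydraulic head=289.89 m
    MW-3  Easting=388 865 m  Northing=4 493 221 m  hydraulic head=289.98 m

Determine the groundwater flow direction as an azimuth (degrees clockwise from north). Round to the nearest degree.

120°

With h = a·x + b·y + c and MW-1 as origin, the differences give:
  (-10)·a + (-285)·b = -0.28
  75·a + (-50)·b = -0.19
Eliminate b (×(-50) and ×(-285), subtract): 21875·a = -40.150 → a = ∂h/∂x = -0.001835
Back-substitute: b = ∂h/∂y = +0.001047.
Flow direction (−∇h) has components (+0.001835 E, -0.001047 N).
Azimuth = atan2(E, N) = atan2(+0.001835, -0.001047) = 119.7° ≈ 120°.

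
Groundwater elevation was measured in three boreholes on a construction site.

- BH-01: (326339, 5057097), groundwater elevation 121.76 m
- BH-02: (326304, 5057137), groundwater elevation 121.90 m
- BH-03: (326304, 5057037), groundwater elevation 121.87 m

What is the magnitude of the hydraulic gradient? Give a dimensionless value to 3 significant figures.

With h = a·x + b·y + c and BH-01 as origin, the differences give:
  (-35)·a + 40·b = +0.14
  (-35)·a + (-60)·b = +0.11
Eliminate b (×(-60) and ×40, subtract): 3500·a = -12.800 → a = ∂h/∂x = -0.003657
Back-substitute: b = ∂h/∂y = +0.0003000.
|∇h| = √(-0.003657² + 0.0003000²) = 0.003669

0.00367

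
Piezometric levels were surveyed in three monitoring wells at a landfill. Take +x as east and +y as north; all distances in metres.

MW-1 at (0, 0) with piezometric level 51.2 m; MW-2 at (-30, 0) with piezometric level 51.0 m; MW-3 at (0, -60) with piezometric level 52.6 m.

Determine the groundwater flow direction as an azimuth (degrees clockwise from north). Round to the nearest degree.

344°

∂h/∂x = (51.0 − 51.2) / (-30 − 0) = +0.006667
∂h/∂y = (52.6 − 51.2) / (-60 − 0) = -0.02333
Flow direction (−∇h) has components (-0.006667 E, +0.02333 N).
Azimuth = atan2(E, N) = atan2(-0.006667, +0.02333) = 344.1° ≈ 344°.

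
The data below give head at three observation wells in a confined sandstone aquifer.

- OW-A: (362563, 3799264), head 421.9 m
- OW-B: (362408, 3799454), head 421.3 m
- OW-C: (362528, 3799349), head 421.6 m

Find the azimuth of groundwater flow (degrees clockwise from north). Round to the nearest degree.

Taking OW-A as reference: OW-B−OW-A = (-155, 190, -0.6); OW-C−OW-A = (-35, 85, -0.3).
Solve a·Δx + b·Δy = Δh: det = (-155)·85 − (-35)·190 = -6525.
∂h/∂x = [(-0.6)·85 − (-0.3)·190] / -6525 = -0.0009195
∂h/∂y = [(-155)·(-0.3) − (-35)·(-0.6)] / -6525 = -0.003908
Flow direction (−∇h) has components (+0.0009195 E, +0.003908 N).
Azimuth = atan2(E, N) = atan2(+0.0009195, +0.003908) = 13.2° ≈ 013°.

013°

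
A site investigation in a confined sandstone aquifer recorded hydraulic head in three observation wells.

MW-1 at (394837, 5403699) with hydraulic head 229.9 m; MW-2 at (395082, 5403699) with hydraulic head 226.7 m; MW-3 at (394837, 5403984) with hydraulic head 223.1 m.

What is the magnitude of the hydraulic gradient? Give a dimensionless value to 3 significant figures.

0.0272

∂h/∂x = (226.7 − 229.9) / (395082 − 394837) = -0.01306
∂h/∂y = (223.1 − 229.9) / (5403984 − 5403699) = -0.02386
|∇h| = √(-0.01306² + -0.02386²) = 0.0272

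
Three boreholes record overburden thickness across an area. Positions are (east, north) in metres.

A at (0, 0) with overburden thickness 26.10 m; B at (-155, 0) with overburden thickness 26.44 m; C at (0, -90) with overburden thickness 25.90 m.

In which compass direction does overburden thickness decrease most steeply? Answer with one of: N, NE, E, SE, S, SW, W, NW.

∂d/∂x = (26.44 − 26.10) / (-155 − 0) = -0.002194
∂d/∂y = (25.90 − 26.10) / (-90 − 0) = +0.002222
Steepest decrease is along −∇f = (+0.002194 E, -0.002222 N) → southeast.

SE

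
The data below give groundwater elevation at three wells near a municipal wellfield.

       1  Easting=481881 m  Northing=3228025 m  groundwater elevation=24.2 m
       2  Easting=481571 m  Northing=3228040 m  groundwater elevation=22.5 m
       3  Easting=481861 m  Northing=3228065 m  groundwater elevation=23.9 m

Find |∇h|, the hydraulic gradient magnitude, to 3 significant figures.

0.00716

Differences from 1: to 2 (Δx, Δy, Δh) = (-310, 15, -1.7); to 3 = (-20, 40, -0.3).
Solve a·Δx + b·Δy = Δh: det = (-310)·40 − (-20)·15 = -12100.
∂h/∂x = [(-1.7)·40 − (-0.3)·15] / -12100 = +0.005248
∂h/∂y = [(-310)·(-0.3) − (-20)·(-1.7)] / -12100 = -0.004876
|∇h| = √(0.005248² + -0.004876²) = 0.007164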